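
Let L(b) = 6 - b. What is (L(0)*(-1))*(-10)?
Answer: 60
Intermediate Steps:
(L(0)*(-1))*(-10) = ((6 - 1*0)*(-1))*(-10) = ((6 + 0)*(-1))*(-10) = (6*(-1))*(-10) = -6*(-10) = 60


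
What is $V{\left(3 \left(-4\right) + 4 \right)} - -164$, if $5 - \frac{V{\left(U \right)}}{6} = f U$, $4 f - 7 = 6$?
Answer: $350$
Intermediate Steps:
$f = \frac{13}{4}$ ($f = \frac{7}{4} + \frac{1}{4} \cdot 6 = \frac{7}{4} + \frac{3}{2} = \frac{13}{4} \approx 3.25$)
$V{\left(U \right)} = 30 - \frac{39 U}{2}$ ($V{\left(U \right)} = 30 - 6 \frac{13 U}{4} = 30 - \frac{39 U}{2}$)
$V{\left(3 \left(-4\right) + 4 \right)} - -164 = \left(30 - \frac{39 \left(3 \left(-4\right) + 4\right)}{2}\right) - -164 = \left(30 - \frac{39 \left(-12 + 4\right)}{2}\right) + 164 = \left(30 - -156\right) + 164 = \left(30 + 156\right) + 164 = 186 + 164 = 350$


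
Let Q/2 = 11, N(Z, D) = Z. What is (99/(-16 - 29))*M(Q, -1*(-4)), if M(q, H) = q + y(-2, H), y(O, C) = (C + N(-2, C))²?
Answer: -286/5 ≈ -57.200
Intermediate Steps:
Q = 22 (Q = 2*11 = 22)
y(O, C) = (-2 + C)² (y(O, C) = (C - 2)² = (-2 + C)²)
M(q, H) = q + (-2 + H)²
(99/(-16 - 29))*M(Q, -1*(-4)) = (99/(-16 - 29))*(22 + (-2 - 1*(-4))²) = (99/(-45))*(22 + (-2 + 4)²) = (-1/45*99)*(22 + 2²) = -11*(22 + 4)/5 = -11/5*26 = -286/5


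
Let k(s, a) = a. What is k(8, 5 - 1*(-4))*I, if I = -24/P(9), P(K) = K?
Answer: -24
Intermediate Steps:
I = -8/3 (I = -24/9 = -24*⅑ = -8/3 ≈ -2.6667)
k(8, 5 - 1*(-4))*I = (5 - 1*(-4))*(-8/3) = (5 + 4)*(-8/3) = 9*(-8/3) = -24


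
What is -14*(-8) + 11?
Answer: 123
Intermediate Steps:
-14*(-8) + 11 = 112 + 11 = 123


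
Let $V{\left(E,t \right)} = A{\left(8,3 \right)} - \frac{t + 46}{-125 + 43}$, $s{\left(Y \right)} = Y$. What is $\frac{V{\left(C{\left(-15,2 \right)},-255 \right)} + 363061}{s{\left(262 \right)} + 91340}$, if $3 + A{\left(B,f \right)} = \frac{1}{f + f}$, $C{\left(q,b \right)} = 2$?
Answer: $\frac{44655841}{11267046} \approx 3.9634$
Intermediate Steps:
$A{\left(B,f \right)} = -3 + \frac{1}{2 f}$ ($A{\left(B,f \right)} = -3 + \frac{1}{f + f} = -3 + \frac{1}{2 f}$)
$V{\left(E,t \right)} = - \frac{559}{246} + \frac{t}{82}$ ($V{\left(E,t \right)} = \left(-3 + \frac{1}{2 \cdot 3}\right) - \frac{t + 46}{-125 + 43} = \left(-3 + \frac{1}{2} \cdot \frac{1}{3}\right) - \frac{46 + t}{-82} = \left(-3 + \frac{1}{6}\right) - \left(46 + t\right) \left(- \frac{1}{82}\right) = - \frac{17}{6} - \left(- \frac{23}{41} - \frac{t}{82}\right) = - \frac{17}{6} + \left(\frac{23}{41} + \frac{t}{82}\right) = - \frac{559}{246} + \frac{t}{82}$)
$\frac{V{\left(C{\left(-15,2 \right)},-255 \right)} + 363061}{s{\left(262 \right)} + 91340} = \frac{\left(- \frac{559}{246} + \frac{1}{82} \left(-255\right)\right) + 363061}{262 + 91340} = \frac{\left(- \frac{559}{246} - \frac{255}{82}\right) + 363061}{91602} = \left(- \frac{662}{123} + 363061\right) \frac{1}{91602} = \frac{44655841}{123} \cdot \frac{1}{91602} = \frac{44655841}{11267046}$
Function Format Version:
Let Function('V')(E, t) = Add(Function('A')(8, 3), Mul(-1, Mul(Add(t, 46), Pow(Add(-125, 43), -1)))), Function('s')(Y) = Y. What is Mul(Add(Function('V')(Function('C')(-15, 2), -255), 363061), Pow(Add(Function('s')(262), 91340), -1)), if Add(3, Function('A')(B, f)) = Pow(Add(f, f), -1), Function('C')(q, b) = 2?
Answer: Rational(44655841, 11267046) ≈ 3.9634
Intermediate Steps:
Function('A')(B, f) = Add(-3, Mul(Rational(1, 2), Pow(f, -1))) (Function('A')(B, f) = Add(-3, Pow(Add(f, f), -1)) = Add(-3, Pow(Mul(2, f), -1)) = Add(-3, Mul(Rational(1, 2), Pow(f, -1))))
Function('V')(E, t) = Add(Rational(-559, 246), Mul(Rational(1, 82), t)) (Function('V')(E, t) = Add(Add(-3, Mul(Rational(1, 2), Pow(3, -1))), Mul(-1, Mul(Add(t, 46), Pow(Add(-125, 43), -1)))) = Add(Add(-3, Mul(Rational(1, 2), Rational(1, 3))), Mul(-1, Mul(Add(46, t), Pow(-82, -1)))) = Add(Add(-3, Rational(1, 6)), Mul(-1, Mul(Add(46, t), Rational(-1, 82)))) = Add(Rational(-17, 6), Mul(-1, Add(Rational(-23, 41), Mul(Rational(-1, 82), t)))) = Add(Rational(-17, 6), Add(Rational(23, 41), Mul(Rational(1, 82), t))) = Add(Rational(-559, 246), Mul(Rational(1, 82), t)))
Mul(Add(Function('V')(Function('C')(-15, 2), -255), 363061), Pow(Add(Function('s')(262), 91340), -1)) = Mul(Add(Add(Rational(-559, 246), Mul(Rational(1, 82), -255)), 363061), Pow(Add(262, 91340), -1)) = Mul(Add(Add(Rational(-559, 246), Rational(-255, 82)), 363061), Pow(91602, -1)) = Mul(Add(Rational(-662, 123), 363061), Rational(1, 91602)) = Mul(Rational(44655841, 123), Rational(1, 91602)) = Rational(44655841, 11267046)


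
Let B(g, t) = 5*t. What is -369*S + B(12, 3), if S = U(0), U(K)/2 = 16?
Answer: -11793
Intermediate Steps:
U(K) = 32 (U(K) = 2*16 = 32)
S = 32
-369*S + B(12, 3) = -369*32 + 5*3 = -11808 + 15 = -11793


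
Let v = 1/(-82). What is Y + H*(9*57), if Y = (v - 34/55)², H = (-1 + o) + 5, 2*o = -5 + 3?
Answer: 31311496549/20340100 ≈ 1539.4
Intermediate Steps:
o = -1 (o = (-5 + 3)/2 = (½)*(-2) = -1)
H = 3 (H = (-1 - 1) + 5 = -2 + 5 = 3)
v = -1/82 ≈ -0.012195
Y = 8082649/20340100 (Y = (-1/82 - 34/55)² = (-2843/4510)² = 8082649/20340100 ≈ 0.39738)
Y + H*(9*57) = 8082649/20340100 + 3*(9*57) = 8082649/20340100 + 3*513 = 8082649/20340100 + 1539 = 31311496549/20340100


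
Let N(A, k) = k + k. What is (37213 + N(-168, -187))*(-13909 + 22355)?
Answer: 311142194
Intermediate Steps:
N(A, k) = 2*k
(37213 + N(-168, -187))*(-13909 + 22355) = (37213 + 2*(-187))*(-13909 + 22355) = (37213 - 374)*8446 = 36839*8446 = 311142194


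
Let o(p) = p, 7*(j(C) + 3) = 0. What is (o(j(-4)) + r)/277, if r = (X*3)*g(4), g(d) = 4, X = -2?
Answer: -27/277 ≈ -0.097473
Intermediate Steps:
j(C) = -3 (j(C) = -3 + (⅐)*0 = -3 + 0 = -3)
r = -24 (r = -2*3*4 = -6*4 = -24)
(o(j(-4)) + r)/277 = (-3 - 24)/277 = (1/277)*(-27) = -27/277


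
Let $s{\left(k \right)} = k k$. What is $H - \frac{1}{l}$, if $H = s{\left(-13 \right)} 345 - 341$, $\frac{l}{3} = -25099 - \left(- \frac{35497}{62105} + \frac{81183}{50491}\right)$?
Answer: $\frac{13686565828806447191}{236121831234399} \approx 57964.0$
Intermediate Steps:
$s{\left(k \right)} = k^{2}$
$l = - \frac{236121831234399}{3135743555}$ ($l = 3 \left(-25099 - \left(- \frac{35497}{62105} + \frac{81183}{50491}\right)\right) = 3 \left(-25099 - \frac{3249591188}{3135743555}\right) = 3 \left(- \frac{78707277078133}{3135743555}\right) = - \frac{236121831234399}{3135743555} \approx -75300.0$)
$H = 57964$ ($H = \left(-13\right)^{2} \cdot 345 - 341 = 169 \cdot 345 - 341 = 58305 - 341 = 57964$)
$H - \frac{1}{l} = 57964 - \frac{1}{- \frac{236121831234399}{3135743555}} = 57964 - - \frac{3135743555}{236121831234399} = 57964 + \frac{3135743555}{236121831234399} = \frac{13686565828806447191}{236121831234399}$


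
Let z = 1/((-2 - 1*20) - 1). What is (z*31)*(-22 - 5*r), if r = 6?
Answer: 1612/23 ≈ 70.087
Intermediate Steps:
z = -1/23 (z = 1/((-2 - 20) - 1) = 1/(-22 - 1) = 1/(-23) = -1/23 ≈ -0.043478)
(z*31)*(-22 - 5*r) = (-1/23*31)*(-22 - 5*6) = -31*(-22 - 30)/23 = -31/23*(-52) = 1612/23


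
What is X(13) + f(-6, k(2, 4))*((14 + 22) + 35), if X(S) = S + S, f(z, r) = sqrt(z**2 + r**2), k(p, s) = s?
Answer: 26 + 142*sqrt(13) ≈ 537.99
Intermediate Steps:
f(z, r) = sqrt(r**2 + z**2)
X(S) = 2*S
X(13) + f(-6, k(2, 4))*((14 + 22) + 35) = 2*13 + sqrt(4**2 + (-6)**2)*((14 + 22) + 35) = 26 + sqrt(16 + 36)*(36 + 35) = 26 + sqrt(52)*71 = 26 + (2*sqrt(13))*71 = 26 + 142*sqrt(13)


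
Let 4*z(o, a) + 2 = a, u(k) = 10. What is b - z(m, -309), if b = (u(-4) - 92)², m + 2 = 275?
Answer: 27207/4 ≈ 6801.8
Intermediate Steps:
m = 273 (m = -2 + 275 = 273)
b = 6724 (b = (10 - 92)² = (-82)² = 6724)
z(o, a) = -½ + a/4
b - z(m, -309) = 6724 - (-½ + (¼)*(-309)) = 6724 - (-½ - 309/4) = 6724 - 1*(-311/4) = 6724 + 311/4 = 27207/4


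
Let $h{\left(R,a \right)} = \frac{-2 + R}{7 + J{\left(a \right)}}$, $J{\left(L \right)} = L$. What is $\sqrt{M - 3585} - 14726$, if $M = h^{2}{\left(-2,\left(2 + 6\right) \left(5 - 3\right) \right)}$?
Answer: $-14726 + \frac{i \sqrt{1896449}}{23} \approx -14726.0 + 59.875 i$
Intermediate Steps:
$h{\left(R,a \right)} = \frac{-2 + R}{7 + a}$
$M = \frac{16}{529}$ ($M = \left(\frac{-2 - 2}{7 + \left(2 + 6\right) \left(5 - 3\right)}\right)^{2} = \left(\frac{1}{7 + 8 \cdot 2} \left(-4\right)\right)^{2} = \left(\frac{1}{7 + 16} \left(-4\right)\right)^{2} = \left(\frac{1}{23} \left(-4\right)\right)^{2} = \left(- \frac{4}{23}\right)^{2} = \frac{16}{529} \approx 0.030246$)
$\sqrt{M - 3585} - 14726 = \sqrt{\frac{16}{529} - 3585} - 14726 = \sqrt{- \frac{1896449}{529}} - 14726 = \frac{i \sqrt{1896449}}{23} - 14726 = -14726 + \frac{i \sqrt{1896449}}{23}$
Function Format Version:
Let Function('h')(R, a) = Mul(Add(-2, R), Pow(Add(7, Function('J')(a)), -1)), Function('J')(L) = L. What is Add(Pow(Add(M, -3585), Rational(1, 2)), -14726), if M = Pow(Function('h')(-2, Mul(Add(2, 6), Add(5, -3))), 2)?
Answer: Add(-14726, Mul(Rational(1, 23), I, Pow(1896449, Rational(1, 2)))) ≈ Add(-14726., Mul(59.875, I))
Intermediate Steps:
Function('h')(R, a) = Mul(Pow(Add(7, a), -1), Add(-2, R)) (Function('h')(R, a) = Mul(Add(-2, R), Pow(Add(7, a), -1)) = Mul(Pow(Add(7, a), -1), Add(-2, R)))
M = Rational(16, 529) (M = Pow(Mul(Pow(Add(7, Mul(Add(2, 6), Add(5, -3))), -1), Add(-2, -2)), 2) = Pow(Mul(Pow(Add(7, Mul(8, 2)), -1), -4), 2) = Pow(Mul(Pow(Add(7, 16), -1), -4), 2) = Pow(Mul(Pow(23, -1), -4), 2) = Pow(Mul(Rational(1, 23), -4), 2) = Pow(Rational(-4, 23), 2) = Rational(16, 529) ≈ 0.030246)
Add(Pow(Add(M, -3585), Rational(1, 2)), -14726) = Add(Pow(Add(Rational(16, 529), -3585), Rational(1, 2)), -14726) = Add(Pow(Rational(-1896449, 529), Rational(1, 2)), -14726) = Add(Mul(Rational(1, 23), I, Pow(1896449, Rational(1, 2))), -14726) = Add(-14726, Mul(Rational(1, 23), I, Pow(1896449, Rational(1, 2))))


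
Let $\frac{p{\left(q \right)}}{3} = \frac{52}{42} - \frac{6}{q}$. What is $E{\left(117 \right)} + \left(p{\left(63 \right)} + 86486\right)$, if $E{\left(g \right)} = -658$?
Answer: $\frac{600820}{7} \approx 85831.0$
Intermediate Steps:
$p{\left(q \right)} = \frac{26}{7} - \frac{18}{q}$ ($p{\left(q \right)} = 3 \left(\frac{52}{42} - \frac{6}{q}\right) = 3 \left(52 \cdot \frac{1}{42} - \frac{6}{q}\right) = 3 \left(\frac{26}{21} - \frac{6}{q}\right) = \frac{26}{7} - \frac{18}{q}$)
$E{\left(117 \right)} + \left(p{\left(63 \right)} + 86486\right) = -658 + \left(\left(\frac{26}{7} - \frac{18}{63}\right) + 86486\right) = -658 + \left(\left(\frac{26}{7} - \frac{2}{7}\right) + 86486\right) = -658 + \left(\frac{24}{7} + 86486\right) = -658 + \frac{605426}{7} = \frac{600820}{7}$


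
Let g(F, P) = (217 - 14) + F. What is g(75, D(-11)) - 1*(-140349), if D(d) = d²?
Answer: 140627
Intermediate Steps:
g(F, P) = 203 + F
g(75, D(-11)) - 1*(-140349) = (203 + 75) - 1*(-140349) = 278 + 140349 = 140627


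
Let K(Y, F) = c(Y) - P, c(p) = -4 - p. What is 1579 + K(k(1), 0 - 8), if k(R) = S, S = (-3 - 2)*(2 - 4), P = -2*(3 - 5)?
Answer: 1561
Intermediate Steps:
P = 4 (P = -2*(-2) = 4)
S = 10 (S = -5*(-2) = 10)
k(R) = 10
K(Y, F) = -8 - Y (K(Y, F) = (-4 - Y) - 1*4 = (-4 - Y) - 4 = -8 - Y)
1579 + K(k(1), 0 - 8) = 1579 + (-8 - 1*10) = 1579 + (-8 - 10) = 1579 - 18 = 1561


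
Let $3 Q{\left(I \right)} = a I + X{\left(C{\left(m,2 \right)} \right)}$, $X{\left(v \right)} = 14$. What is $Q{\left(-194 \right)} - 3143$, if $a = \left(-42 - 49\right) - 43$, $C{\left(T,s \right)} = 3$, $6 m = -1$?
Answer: $5527$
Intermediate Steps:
$m = - \frac{1}{6}$ ($m = \frac{1}{6} \left(-1\right) = - \frac{1}{6} \approx -0.16667$)
$a = -134$ ($a = -91 - 43 = -134$)
$Q{\left(I \right)} = \frac{14}{3} - \frac{134 I}{3}$ ($Q{\left(I \right)} = \frac{- 134 I + 14}{3} = \frac{14 - 134 I}{3} = \frac{14}{3} - \frac{134 I}{3}$)
$Q{\left(-194 \right)} - 3143 = \left(\frac{14}{3} - - \frac{25996}{3}\right) - 3143 = \left(\frac{14}{3} + \frac{25996}{3}\right) - 3143 = 8670 - 3143 = 5527$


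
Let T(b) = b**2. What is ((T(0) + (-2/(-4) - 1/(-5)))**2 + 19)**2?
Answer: 3798601/10000 ≈ 379.86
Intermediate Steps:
((T(0) + (-2/(-4) - 1/(-5)))**2 + 19)**2 = ((0**2 + (-2/(-4) - 1/(-5)))**2 + 19)**2 = ((0 + (-2*(-1/4) - 1*(-1/5)))**2 + 19)**2 = ((0 + (1/2 + 1/5))**2 + 19)**2 = ((0 + 7/10)**2 + 19)**2 = ((7/10)**2 + 19)**2 = (49/100 + 19)**2 = (1949/100)**2 = 3798601/10000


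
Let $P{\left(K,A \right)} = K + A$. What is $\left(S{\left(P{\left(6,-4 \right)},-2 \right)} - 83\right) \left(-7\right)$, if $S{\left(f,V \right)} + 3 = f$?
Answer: $588$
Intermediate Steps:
$P{\left(K,A \right)} = A + K$
$S{\left(f,V \right)} = -3 + f$
$\left(S{\left(P{\left(6,-4 \right)},-2 \right)} - 83\right) \left(-7\right) = \left(\left(-3 + \left(-4 + 6\right)\right) - 83\right) \left(-7\right) = \left(\left(-3 + 2\right) - 83\right) \left(-7\right) = \left(-1 - 83\right) \left(-7\right) = \left(-84\right) \left(-7\right) = 588$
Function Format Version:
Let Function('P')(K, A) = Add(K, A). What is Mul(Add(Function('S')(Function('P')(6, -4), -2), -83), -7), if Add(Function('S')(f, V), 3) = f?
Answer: 588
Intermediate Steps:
Function('P')(K, A) = Add(A, K)
Function('S')(f, V) = Add(-3, f)
Mul(Add(Function('S')(Function('P')(6, -4), -2), -83), -7) = Mul(Add(Add(-3, Add(-4, 6)), -83), -7) = Mul(Add(Add(-3, 2), -83), -7) = Mul(Add(-1, -83), -7) = Mul(-84, -7) = 588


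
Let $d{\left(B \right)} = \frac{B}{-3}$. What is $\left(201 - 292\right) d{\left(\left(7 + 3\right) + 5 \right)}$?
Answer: $455$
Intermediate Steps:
$d{\left(B \right)} = - \frac{B}{3}$ ($d{\left(B \right)} = B \left(- \frac{1}{3}\right) = - \frac{B}{3}$)
$\left(201 - 292\right) d{\left(\left(7 + 3\right) + 5 \right)} = \left(201 - 292\right) \left(- \frac{\left(7 + 3\right) + 5}{3}\right) = - 91 \left(- \frac{10 + 5}{3}\right) = - 91 \left(\left(- \frac{1}{3}\right) 15\right) = \left(-91\right) \left(-5\right) = 455$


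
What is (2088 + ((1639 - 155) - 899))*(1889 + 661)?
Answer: 6816150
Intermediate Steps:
(2088 + ((1639 - 155) - 899))*(1889 + 661) = (2088 + (1484 - 899))*2550 = (2088 + 585)*2550 = 2673*2550 = 6816150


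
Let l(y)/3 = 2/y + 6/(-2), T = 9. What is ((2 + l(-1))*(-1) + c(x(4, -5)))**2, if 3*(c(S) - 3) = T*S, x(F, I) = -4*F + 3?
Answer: 529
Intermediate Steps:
x(F, I) = 3 - 4*F
l(y) = -9 + 6/y (l(y) = 3*(2/y + 6/(-2)) = 3*(2/y + 6*(-1/2)) = 3*(2/y - 3) = 3*(-3 + 2/y) = -9 + 6/y)
c(S) = 3 + 3*S (c(S) = 3 + (9*S)/3 = 3 + 3*S)
((2 + l(-1))*(-1) + c(x(4, -5)))**2 = ((2 + (-9 + 6/(-1)))*(-1) + (3 + 3*(3 - 4*4)))**2 = ((2 + (-9 + 6*(-1)))*(-1) + (3 + 3*(3 - 16)))**2 = ((2 + (-9 - 6))*(-1) + (3 + 3*(-13)))**2 = ((2 - 15)*(-1) + (3 - 39))**2 = (-13*(-1) - 36)**2 = (13 - 36)**2 = (-23)**2 = 529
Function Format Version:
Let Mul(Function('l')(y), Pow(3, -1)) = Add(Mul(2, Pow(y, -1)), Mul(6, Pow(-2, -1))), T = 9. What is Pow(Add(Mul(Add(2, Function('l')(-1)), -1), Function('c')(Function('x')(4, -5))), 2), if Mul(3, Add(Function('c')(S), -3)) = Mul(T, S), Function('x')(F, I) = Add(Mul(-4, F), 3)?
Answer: 529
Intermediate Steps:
Function('x')(F, I) = Add(3, Mul(-4, F))
Function('l')(y) = Add(-9, Mul(6, Pow(y, -1))) (Function('l')(y) = Mul(3, Add(Mul(2, Pow(y, -1)), Mul(6, Pow(-2, -1)))) = Mul(3, Add(Mul(2, Pow(y, -1)), Mul(6, Rational(-1, 2)))) = Mul(3, Add(Mul(2, Pow(y, -1)), -3)) = Mul(3, Add(-3, Mul(2, Pow(y, -1)))) = Add(-9, Mul(6, Pow(y, -1))))
Function('c')(S) = Add(3, Mul(3, S)) (Function('c')(S) = Add(3, Mul(Rational(1, 3), Mul(9, S))) = Add(3, Mul(3, S)))
Pow(Add(Mul(Add(2, Function('l')(-1)), -1), Function('c')(Function('x')(4, -5))), 2) = Pow(Add(Mul(Add(2, Add(-9, Mul(6, Pow(-1, -1)))), -1), Add(3, Mul(3, Add(3, Mul(-4, 4))))), 2) = Pow(Add(Mul(Add(2, Add(-9, Mul(6, -1))), -1), Add(3, Mul(3, Add(3, -16)))), 2) = Pow(Add(Mul(Add(2, Add(-9, -6)), -1), Add(3, Mul(3, -13))), 2) = Pow(Add(Mul(Add(2, -15), -1), Add(3, -39)), 2) = Pow(Add(Mul(-13, -1), -36), 2) = Pow(Add(13, -36), 2) = Pow(-23, 2) = 529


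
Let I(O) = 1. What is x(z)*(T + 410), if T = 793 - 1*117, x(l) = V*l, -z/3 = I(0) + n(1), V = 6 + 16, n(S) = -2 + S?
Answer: 0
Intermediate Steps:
V = 22
z = 0 (z = -3*(1 + (-2 + 1)) = -3*(1 - 1) = -3*0 = 0)
x(l) = 22*l
T = 676 (T = 793 - 117 = 676)
x(z)*(T + 410) = (22*0)*(676 + 410) = 0*1086 = 0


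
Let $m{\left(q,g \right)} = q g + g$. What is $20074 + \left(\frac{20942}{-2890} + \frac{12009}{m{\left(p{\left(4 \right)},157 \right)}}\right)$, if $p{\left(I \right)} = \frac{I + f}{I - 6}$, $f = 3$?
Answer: $\frac{4545502861}{226865} \approx 20036.0$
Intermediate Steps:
$p{\left(I \right)} = \frac{3 + I}{-6 + I}$ ($p{\left(I \right)} = \frac{I + 3}{I - 6} = \frac{3 + I}{I - 6} = \frac{3 + I}{-6 + I}$)
$m{\left(q,g \right)} = g + g q$ ($m{\left(q,g \right)} = g q + g = g + g q$)
$20074 + \left(\frac{20942}{-2890} + \frac{12009}{m{\left(p{\left(4 \right)},157 \right)}}\right) = 20074 + \left(\frac{20942}{-2890} + \frac{12009}{157 \left(1 + \frac{3 + 4}{-6 + 4}\right)}\right) = 20074 + \left(20942 \left(- \frac{1}{2890}\right) + \frac{12009}{157 \left(1 + \frac{1}{-2} \cdot 7\right)}\right) = 20074 + \left(- \frac{10471}{1445} + \frac{12009}{157 \left(1 - \frac{7}{2}\right)}\right) = 20074 + \left(- \frac{10471}{1445} + \frac{12009}{157 \left(- \frac{5}{2}\right)}\right) = 20074 + \left(- \frac{10471}{1445} + \frac{12009}{- \frac{785}{2}}\right) = 20074 + \left(- \frac{10471}{1445} + 12009 \left(- \frac{2}{785}\right)\right) = 20074 - \frac{8585149}{226865} = \frac{4545502861}{226865}$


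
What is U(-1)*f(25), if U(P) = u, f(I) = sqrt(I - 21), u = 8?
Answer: 16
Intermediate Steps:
f(I) = sqrt(-21 + I)
U(P) = 8
U(-1)*f(25) = 8*sqrt(-21 + 25) = 8*sqrt(4) = 8*2 = 16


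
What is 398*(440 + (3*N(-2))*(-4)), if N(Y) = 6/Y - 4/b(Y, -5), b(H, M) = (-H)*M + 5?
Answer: 928136/5 ≈ 1.8563e+5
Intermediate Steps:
b(H, M) = 5 - H*M (b(H, M) = -H*M + 5 = 5 - H*M)
N(Y) = -4/(5 + 5*Y) + 6/Y (N(Y) = 6/Y - 4/(5 - 1*Y*(-5)) = 6/Y - 4/(5 + 5*Y) = -4/(5 + 5*Y) + 6/Y)
398*(440 + (3*N(-2))*(-4)) = 398*(440 + (3*((⅖)*(15 + 13*(-2))/(-2*(1 - 2))))*(-4)) = 398*(440 + (3*((⅖)*(-½)*(15 - 26)/(-1)))*(-4)) = 398*(440 + (3*((⅖)*(-½)*(-1)*(-11)))*(-4)) = 398*(440 + (3*(-11/5))*(-4)) = 398*(440 - 33/5*(-4)) = 398*(440 + 132/5) = 398*(2332/5) = 928136/5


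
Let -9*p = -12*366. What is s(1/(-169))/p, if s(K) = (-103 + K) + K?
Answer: -17409/82472 ≈ -0.21109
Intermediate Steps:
s(K) = -103 + 2*K
p = 488 (p = -(-4)*366/3 = -1/9*(-4392) = 488)
s(1/(-169))/p = (-103 + 2/(-169))/488 = (-103 + 2*(-1/169))*(1/488) = (-103 - 2/169)*(1/488) = -17409/169*1/488 = -17409/82472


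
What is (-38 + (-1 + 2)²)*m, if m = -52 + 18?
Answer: 1258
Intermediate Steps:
m = -34
(-38 + (-1 + 2)²)*m = (-38 + (-1 + 2)²)*(-34) = (-38 + 1²)*(-34) = (-38 + 1)*(-34) = -37*(-34) = 1258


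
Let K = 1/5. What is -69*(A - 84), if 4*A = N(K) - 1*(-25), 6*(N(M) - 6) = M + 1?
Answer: 26289/5 ≈ 5257.8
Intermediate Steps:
K = ⅕ ≈ 0.20000
N(M) = 37/6 + M/6 (N(M) = 6 + (M + 1)/6 = 6 + (1 + M)/6 = 6 + (⅙ + M/6) = 37/6 + M/6)
A = 39/5 (A = ((37/6 + (⅙)*(⅕)) - 1*(-25))/4 = ((37/6 + 1/30) + 25)/4 = (31/5 + 25)/4 = (¼)*(156/5) = 39/5 ≈ 7.8000)
-69*(A - 84) = -69*(39/5 - 84) = -69*(-381/5) = 26289/5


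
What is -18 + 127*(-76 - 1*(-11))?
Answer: -8273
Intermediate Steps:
-18 + 127*(-76 - 1*(-11)) = -18 + 127*(-76 + 11) = -18 + 127*(-65) = -18 - 8255 = -8273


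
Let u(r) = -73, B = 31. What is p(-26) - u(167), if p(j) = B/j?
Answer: 1867/26 ≈ 71.808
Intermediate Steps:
p(j) = 31/j
p(-26) - u(167) = 31/(-26) - 1*(-73) = 31*(-1/26) + 73 = -31/26 + 73 = 1867/26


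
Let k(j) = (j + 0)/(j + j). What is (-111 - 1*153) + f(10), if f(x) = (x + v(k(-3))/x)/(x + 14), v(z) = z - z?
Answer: -3163/12 ≈ -263.58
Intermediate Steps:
k(j) = ½ (k(j) = j/((2*j)) = j*(1/(2*j)) = ½)
v(z) = 0
f(x) = x/(14 + x) (f(x) = (x + 0/x)/(x + 14) = (x + 0)/(14 + x) = x/(14 + x))
(-111 - 1*153) + f(10) = (-111 - 1*153) + 10/(14 + 10) = (-111 - 153) + 10/24 = -264 + 10*(1/24) = -264 + 5/12 = -3163/12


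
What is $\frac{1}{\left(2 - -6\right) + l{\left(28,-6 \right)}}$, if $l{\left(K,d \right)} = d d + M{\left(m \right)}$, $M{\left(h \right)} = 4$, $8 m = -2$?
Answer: $\frac{1}{48} \approx 0.020833$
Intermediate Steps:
$m = - \frac{1}{4}$ ($m = \frac{1}{8} \left(-2\right) = - \frac{1}{4} \approx -0.25$)
$l{\left(K,d \right)} = 4 + d^{2}$ ($l{\left(K,d \right)} = d d + 4 = d^{2} + 4 = 4 + d^{2}$)
$\frac{1}{\left(2 - -6\right) + l{\left(28,-6 \right)}} = \frac{1}{\left(2 - -6\right) + \left(4 + \left(-6\right)^{2}\right)} = \frac{1}{\left(2 + 6\right) + \left(4 + 36\right)} = \frac{1}{8 + 40} = \frac{1}{48}$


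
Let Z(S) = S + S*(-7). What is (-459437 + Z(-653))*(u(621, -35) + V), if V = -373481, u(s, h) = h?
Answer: 170143634804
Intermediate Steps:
Z(S) = -6*S (Z(S) = S - 7*S = -6*S)
(-459437 + Z(-653))*(u(621, -35) + V) = (-459437 - 6*(-653))*(-35 - 373481) = (-459437 + 3918)*(-373516) = -455519*(-373516) = 170143634804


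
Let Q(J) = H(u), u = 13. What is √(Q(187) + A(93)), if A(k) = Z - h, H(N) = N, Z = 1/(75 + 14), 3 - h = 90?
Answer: 3*√88021/89 ≈ 10.001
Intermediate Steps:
h = -87 (h = 3 - 1*90 = 3 - 90 = -87)
Z = 1/89 ≈ 0.011236
Q(J) = 13
A(k) = 7744/89 (A(k) = 1/89 - 1*(-87) = 1/89 + 87 = 7744/89)
√(Q(187) + A(93)) = √(13 + 7744/89) = √(8901/89) = 3*√88021/89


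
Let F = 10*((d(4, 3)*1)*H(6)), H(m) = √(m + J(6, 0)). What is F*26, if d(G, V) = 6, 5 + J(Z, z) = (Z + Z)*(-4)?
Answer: 1560*I*√47 ≈ 10695.0*I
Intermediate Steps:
J(Z, z) = -5 - 8*Z (J(Z, z) = -5 + (Z + Z)*(-4) = -5 + (2*Z)*(-4) = -5 - 8*Z)
H(m) = √(-53 + m) (H(m) = √(m + (-5 - 8*6)) = √(m + (-5 - 48)) = √(m - 53) = √(-53 + m))
F = 60*I*√47 (F = 10*((6*1)*√(-53 + 6)) = 10*(6*√(-47)) = 10*(6*(I*√47)) = 10*(6*I*√47) = 60*I*√47 ≈ 411.34*I)
F*26 = (60*I*√47)*26 = 1560*I*√47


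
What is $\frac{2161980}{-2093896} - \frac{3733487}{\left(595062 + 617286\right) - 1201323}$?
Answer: $- \frac{280048904459}{824471550} \approx -339.67$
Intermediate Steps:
$\frac{2161980}{-2093896} - \frac{3733487}{\left(595062 + 617286\right) - 1201323} = 2161980 \left(- \frac{1}{2093896}\right) - \frac{3733487}{1212348 - 1201323} = - \frac{540495}{523474} - \frac{3733487}{11025} = - \frac{280048904459}{824471550}$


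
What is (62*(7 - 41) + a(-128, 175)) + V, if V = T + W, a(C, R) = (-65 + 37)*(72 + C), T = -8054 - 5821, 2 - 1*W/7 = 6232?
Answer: -58025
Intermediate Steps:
W = -43610 (W = 14 - 7*6232 = 14 - 43624 = -43610)
T = -13875
a(C, R) = -2016 - 28*C (a(C, R) = -28*(72 + C) = -2016 - 28*C)
V = -57485 (V = -13875 - 43610 = -57485)
(62*(7 - 41) + a(-128, 175)) + V = (62*(7 - 41) + (-2016 - 28*(-128))) - 57485 = (62*(-34) + (-2016 + 3584)) - 57485 = (-2108 + 1568) - 57485 = -540 - 57485 = -58025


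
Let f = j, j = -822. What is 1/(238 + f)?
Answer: -1/584 ≈ -0.0017123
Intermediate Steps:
f = -822
1/(238 + f) = 1/(238 - 822) = 1/(-584) = -1/584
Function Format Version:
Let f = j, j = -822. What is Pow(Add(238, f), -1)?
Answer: Rational(-1, 584) ≈ -0.0017123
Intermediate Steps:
f = -822
Pow(Add(238, f), -1) = Pow(Add(238, -822), -1) = Pow(-584, -1) = Rational(-1, 584)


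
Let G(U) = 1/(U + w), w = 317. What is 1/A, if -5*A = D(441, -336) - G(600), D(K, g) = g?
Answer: 4585/308113 ≈ 0.014881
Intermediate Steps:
G(U) = 1/(317 + U) (G(U) = 1/(U + 317) = 1/(317 + U))
A = 308113/4585 (A = -(-336 - 1/(317 + 600))/5 = -(-336 - 1/917)/5 = -⅕*(-308113/917) = 308113/4585 ≈ 67.200)
1/A = 1/(308113/4585) = 4585/308113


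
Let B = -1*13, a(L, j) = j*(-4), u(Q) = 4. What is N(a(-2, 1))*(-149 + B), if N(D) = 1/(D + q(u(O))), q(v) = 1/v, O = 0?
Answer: 216/5 ≈ 43.200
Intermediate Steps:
a(L, j) = -4*j
N(D) = 1/(1/4 + D) (N(D) = 1/(D + 1/4) = 1/(1/4 + D))
B = -13
N(a(-2, 1))*(-149 + B) = (4/(1 + 4*(-4*1)))*(-149 - 13) = (4/(1 + 4*(-4)))*(-162) = (4/(1 - 16))*(-162) = (4/(-15))*(-162) = (4*(-1/15))*(-162) = -4/15*(-162) = 216/5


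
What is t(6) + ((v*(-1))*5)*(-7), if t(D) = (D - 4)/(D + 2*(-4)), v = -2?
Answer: -71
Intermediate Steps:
t(D) = (-4 + D)/(-8 + D) (t(D) = (-4 + D)/(D - 8) = (-4 + D)/(-8 + D))
t(6) + ((v*(-1))*5)*(-7) = (-4 + 6)/(-8 + 6) + (-2*(-1)*5)*(-7) = 2/(-2) + (2*5)*(-7) = -½*2 + 10*(-7) = -1 - 70 = -71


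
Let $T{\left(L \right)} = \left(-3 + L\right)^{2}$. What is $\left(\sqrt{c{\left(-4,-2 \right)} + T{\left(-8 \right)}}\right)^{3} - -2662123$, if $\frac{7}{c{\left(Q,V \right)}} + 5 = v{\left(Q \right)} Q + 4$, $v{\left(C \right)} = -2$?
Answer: $2662123 + 122 \sqrt{122} \approx 2.6635 \cdot 10^{6}$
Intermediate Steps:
$c{\left(Q,V \right)} = \frac{7}{-1 - 2 Q}$ ($c{\left(Q,V \right)} = \frac{7}{-5 - \left(-4 + 2 Q\right)} = \frac{7}{-1 - 2 Q}$)
$\left(\sqrt{c{\left(-4,-2 \right)} + T{\left(-8 \right)}}\right)^{3} - -2662123 = \left(\sqrt{\frac{7}{-1 - -8} + \left(-3 - 8\right)^{2}}\right)^{3} - -2662123 = \left(\sqrt{\frac{7}{-1 + 8} + \left(-11\right)^{2}}\right)^{3} + 2662123 = \left(\sqrt{\frac{7}{7} + 121}\right)^{3} + 2662123 = \left(\sqrt{7 \cdot \frac{1}{7} + 121}\right)^{3} + 2662123 = \left(\sqrt{1 + 121}\right)^{3} + 2662123 = \left(\sqrt{122}\right)^{3} + 2662123 = 122 \sqrt{122} + 2662123 = 2662123 + 122 \sqrt{122}$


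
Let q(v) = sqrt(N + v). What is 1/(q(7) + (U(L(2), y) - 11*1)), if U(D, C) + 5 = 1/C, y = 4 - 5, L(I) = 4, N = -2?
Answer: -17/284 - sqrt(5)/284 ≈ -0.067733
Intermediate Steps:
y = -1
U(D, C) = -5 + 1/C
q(v) = sqrt(-2 + v)
1/(q(7) + (U(L(2), y) - 11*1)) = 1/(sqrt(-2 + 7) + ((-5 + 1/(-1)) - 11*1)) = 1/(sqrt(5) + ((-5 - 1) - 11)) = 1/(sqrt(5) + (-6 - 11)) = 1/(sqrt(5) - 17) = 1/(-17 + sqrt(5))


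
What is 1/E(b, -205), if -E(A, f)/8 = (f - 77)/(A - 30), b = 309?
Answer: 93/752 ≈ 0.12367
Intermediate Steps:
E(A, f) = -8*(-77 + f)/(-30 + A) (E(A, f) = -8*(f - 77)/(A - 30) = -8*(-77 + f)/(-30 + A))
1/E(b, -205) = 1/(8*(77 - 1*(-205))/(-30 + 309)) = 1/(8*(77 + 205)/279) = 1/(8*(1/279)*282) = 1/(752/93) = 93/752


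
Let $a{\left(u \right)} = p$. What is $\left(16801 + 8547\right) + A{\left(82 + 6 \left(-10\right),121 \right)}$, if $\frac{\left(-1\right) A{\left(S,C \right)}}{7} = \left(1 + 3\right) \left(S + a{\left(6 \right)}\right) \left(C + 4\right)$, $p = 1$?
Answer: $-55152$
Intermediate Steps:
$a{\left(u \right)} = 1$
$A{\left(S,C \right)} = - 28 \left(1 + S\right) \left(4 + C\right)$ ($A{\left(S,C \right)} = - 7 \left(1 + 3\right) \left(S + 1\right) \left(C + 4\right) = - 7 \cdot 4 \left(1 + S\right) \left(4 + C\right) = - 28 \left(1 + S\right) \left(4 + C\right)$)
$\left(16801 + 8547\right) + A{\left(82 + 6 \left(-10\right),121 \right)} = \left(16801 + 8547\right) - \left(3500 + 3500 \left(82 + 6 \left(-10\right)\right)\right) = 25348 - \left(3500 + 3500 \left(82 - 60\right)\right) = 25348 - \left(5964 + 74536\right) = 25348 - 80500 = -55152$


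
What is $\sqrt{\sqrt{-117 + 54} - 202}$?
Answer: $\sqrt{-202 + 3 i \sqrt{7}} \approx 0.27918 + 14.215 i$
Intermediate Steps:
$\sqrt{\sqrt{-117 + 54} - 202} = \sqrt{\sqrt{-63} - 202} = \sqrt{3 i \sqrt{7} - 202} = \sqrt{-202 + 3 i \sqrt{7}}$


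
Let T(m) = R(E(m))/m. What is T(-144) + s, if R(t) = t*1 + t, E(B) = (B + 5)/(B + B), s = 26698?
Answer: 553609589/20736 ≈ 26698.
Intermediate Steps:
E(B) = (5 + B)/(2*B) (E(B) = (5 + B)/((2*B)) = (5 + B)*(1/(2*B)) = (5 + B)/(2*B))
R(t) = 2*t (R(t) = t + t = 2*t)
T(m) = (5 + m)/m² (T(m) = (2*((5 + m)/(2*m)))/m = ((5 + m)/m)/m = (5 + m)/m²)
T(-144) + s = (5 - 144)/(-144)² + 26698 = (1/20736)*(-139) + 26698 = -139/20736 + 26698 = 553609589/20736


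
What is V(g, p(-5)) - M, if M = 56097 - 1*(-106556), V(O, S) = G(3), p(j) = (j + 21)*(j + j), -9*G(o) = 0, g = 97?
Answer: -162653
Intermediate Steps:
G(o) = 0 (G(o) = -⅑*0 = 0)
p(j) = 2*j*(21 + j) (p(j) = (21 + j)*(2*j) = 2*j*(21 + j))
V(O, S) = 0
M = 162653 (M = 56097 + 106556 = 162653)
V(g, p(-5)) - M = 0 - 1*162653 = 0 - 162653 = -162653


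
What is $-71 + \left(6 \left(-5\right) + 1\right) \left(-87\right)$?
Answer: $2452$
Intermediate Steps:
$-71 + \left(6 \left(-5\right) + 1\right) \left(-87\right) = -71 + \left(-30 + 1\right) \left(-87\right) = -71 - -2523 = -71 + 2523 = 2452$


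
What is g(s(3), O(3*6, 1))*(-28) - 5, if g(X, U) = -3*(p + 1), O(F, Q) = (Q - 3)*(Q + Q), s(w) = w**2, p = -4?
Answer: -257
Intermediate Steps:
O(F, Q) = 2*Q*(-3 + Q) (O(F, Q) = (-3 + Q)*(2*Q) = 2*Q*(-3 + Q))
g(X, U) = 9 (g(X, U) = -3*(-4 + 1) = -3*(-3) = 9)
g(s(3), O(3*6, 1))*(-28) - 5 = 9*(-28) - 5 = -252 - 5 = -257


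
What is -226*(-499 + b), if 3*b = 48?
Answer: 109158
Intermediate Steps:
b = 16 (b = (⅓)*48 = 16)
-226*(-499 + b) = -226*(-499 + 16) = -226*(-483) = 109158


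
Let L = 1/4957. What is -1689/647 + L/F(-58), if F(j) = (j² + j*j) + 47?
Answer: -56722826428/21728637725 ≈ -2.6105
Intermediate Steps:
L = 1/4957 ≈ 0.00020173
F(j) = 47 + 2*j² (F(j) = (j² + j²) + 47 = 2*j² + 47 = 47 + 2*j²)
-1689/647 + L/F(-58) = -1689/647 + 1/(4957*(47 + 2*(-58)²)) = -1689*1/647 + 1/(4957*(47 + 2*3364)) = -1689/647 + 1/(4957*(47 + 6728)) = -1689/647 + (1/4957)/6775 = -1689/647 + (1/4957)*(1/6775) = -1689/647 + 1/33583675 = -56722826428/21728637725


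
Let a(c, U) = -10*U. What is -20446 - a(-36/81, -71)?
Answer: -21156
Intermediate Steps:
-20446 - a(-36/81, -71) = -20446 - (-10)*(-71) = -20446 - 1*710 = -20446 - 710 = -21156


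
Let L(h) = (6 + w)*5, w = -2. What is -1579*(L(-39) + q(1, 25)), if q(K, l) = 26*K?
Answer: -72634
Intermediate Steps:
L(h) = 20 (L(h) = (6 - 2)*5 = 4*5 = 20)
-1579*(L(-39) + q(1, 25)) = -1579*(20 + 26*1) = -1579*(20 + 26) = -1579*46 = -72634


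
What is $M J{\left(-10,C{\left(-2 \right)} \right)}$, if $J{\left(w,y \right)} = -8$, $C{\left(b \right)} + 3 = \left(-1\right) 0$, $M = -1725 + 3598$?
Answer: $-14984$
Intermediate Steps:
$M = 1873$
$C{\left(b \right)} = -3$ ($C{\left(b \right)} = -3 - 0 = -3 + 0 = -3$)
$M J{\left(-10,C{\left(-2 \right)} \right)} = 1873 \left(-8\right) = -14984$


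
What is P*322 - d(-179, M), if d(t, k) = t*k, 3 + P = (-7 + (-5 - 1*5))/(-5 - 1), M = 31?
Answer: 16486/3 ≈ 5495.3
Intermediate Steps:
P = -⅙ (P = -3 + (-7 + (-5 - 1*5))/(-5 - 1) = -3 + (-7 + (-5 - 5))/(-6) = -3 + (-7 - 10)*(-⅙) = -3 - 17*(-⅙) = -3 + 17/6 = -⅙ ≈ -0.16667)
d(t, k) = k*t
P*322 - d(-179, M) = -⅙*322 - 31*(-179) = -161/3 - 1*(-5549) = -161/3 + 5549 = 16486/3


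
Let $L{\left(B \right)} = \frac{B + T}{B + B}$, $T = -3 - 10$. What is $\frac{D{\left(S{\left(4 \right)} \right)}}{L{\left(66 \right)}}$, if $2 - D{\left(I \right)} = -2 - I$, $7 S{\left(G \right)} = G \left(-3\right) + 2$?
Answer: $\frac{2376}{371} \approx 6.4043$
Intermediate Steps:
$T = -13$ ($T = -3 - 10 = -13$)
$S{\left(G \right)} = \frac{2}{7} - \frac{3 G}{7}$ ($S{\left(G \right)} = \frac{G \left(-3\right) + 2}{7} = \frac{- 3 G + 2}{7} = \frac{2 - 3 G}{7} = \frac{2}{7} - \frac{3 G}{7}$)
$D{\left(I \right)} = 4 + I$ ($D{\left(I \right)} = 2 - \left(-2 - I\right) = 2 + \left(2 + I\right) = 4 + I$)
$L{\left(B \right)} = \frac{-13 + B}{2 B}$ ($L{\left(B \right)} = \frac{B - 13}{B + B} = \frac{-13 + B}{2 B}$)
$\frac{D{\left(S{\left(4 \right)} \right)}}{L{\left(66 \right)}} = \frac{4 + \left(\frac{2}{7} - \frac{12}{7}\right)}{\frac{1}{2} \cdot \frac{1}{66} \left(-13 + 66\right)} = \frac{4 + \left(\frac{2}{7} - \frac{12}{7}\right)}{\frac{1}{2} \cdot \frac{1}{66} \cdot 53} = \frac{4 - \frac{10}{7}}{\frac{53}{132}} = \frac{18}{7} \cdot \frac{132}{53} = \frac{2376}{371}$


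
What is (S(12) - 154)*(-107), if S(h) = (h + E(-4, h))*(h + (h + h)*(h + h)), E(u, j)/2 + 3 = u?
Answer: 142310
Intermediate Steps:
E(u, j) = -6 + 2*u
S(h) = (-14 + h)*(h + 4*h²) (S(h) = (h + (-6 + 2*(-4)))*(h + (h + h)*(h + h)) = (h + (-6 - 8))*(h + (2*h)*(2*h)) = (h - 14)*(h + 4*h²) = (-14 + h)*(h + 4*h²))
(S(12) - 154)*(-107) = (12*(-14 - 55*12 + 4*12²) - 154)*(-107) = (12*(-14 - 660 + 4*144) - 154)*(-107) = (12*(-14 - 660 + 576) - 154)*(-107) = (12*(-98) - 154)*(-107) = (-1176 - 154)*(-107) = -1330*(-107) = 142310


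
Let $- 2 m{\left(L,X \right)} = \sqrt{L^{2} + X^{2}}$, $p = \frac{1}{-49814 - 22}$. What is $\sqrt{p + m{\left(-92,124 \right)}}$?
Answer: $\frac{\sqrt{-12459 - 1241813448 \sqrt{1490}}}{24918} \approx 8.7864 i$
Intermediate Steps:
$p = - \frac{1}{49836}$ ($p = \frac{1}{-49836} = - \frac{1}{49836} \approx -2.0066 \cdot 10^{-5}$)
$m{\left(L,X \right)} = - \frac{\sqrt{L^{2} + X^{2}}}{2}$
$\sqrt{p + m{\left(-92,124 \right)}} = \sqrt{- \frac{1}{49836} - \frac{\sqrt{\left(-92\right)^{2} + 124^{2}}}{2}} = \sqrt{- \frac{1}{49836} - \frac{\sqrt{8464 + 15376}}{2}} = \sqrt{- \frac{1}{49836} - \frac{\sqrt{23840}}{2}} = \sqrt{- \frac{1}{49836} - \frac{4 \sqrt{1490}}{2}} = \sqrt{- \frac{1}{49836} - 2 \sqrt{1490}}$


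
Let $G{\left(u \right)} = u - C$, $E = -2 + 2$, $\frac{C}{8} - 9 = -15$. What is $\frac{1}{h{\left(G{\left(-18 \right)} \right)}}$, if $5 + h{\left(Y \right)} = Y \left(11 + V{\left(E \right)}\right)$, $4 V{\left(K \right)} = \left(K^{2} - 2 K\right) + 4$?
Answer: $\frac{1}{355} \approx 0.0028169$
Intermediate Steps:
$C = -48$ ($C = 72 + 8 \left(-15\right) = 72 - 120 = -48$)
$E = 0$
$V{\left(K \right)} = 1 - \frac{K}{2} + \frac{K^{2}}{4}$ ($V{\left(K \right)} = \frac{\left(K^{2} - 2 K\right) + 4}{4} = \frac{4 + K^{2} - 2 K}{4} = 1 - \frac{K}{2} + \frac{K^{2}}{4}$)
$G{\left(u \right)} = 48 + u$ ($G{\left(u \right)} = u - -48 = u + 48 = 48 + u$)
$h{\left(Y \right)} = -5 + 12 Y$ ($h{\left(Y \right)} = -5 + Y \left(11 + \left(1 - 0 + \frac{0^{2}}{4}\right)\right) = -5 + Y \left(11 + \left(1 + 0 + \frac{1}{4} \cdot 0\right)\right) = -5 + Y \left(11 + \left(1 + 0 + 0\right)\right) = -5 + Y \left(11 + 1\right) = -5 + Y 12 = -5 + 12 Y$)
$\frac{1}{h{\left(G{\left(-18 \right)} \right)}} = \frac{1}{-5 + 12 \left(48 - 18\right)} = \frac{1}{-5 + 12 \cdot 30} = \frac{1}{-5 + 360} = \frac{1}{355}$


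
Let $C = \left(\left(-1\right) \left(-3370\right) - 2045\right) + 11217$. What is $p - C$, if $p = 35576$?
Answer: $23034$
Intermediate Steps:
$C = 12542$ ($C = \left(3370 - 2045\right) + 11217 = 1325 + 11217 = 12542$)
$p - C = 35576 - 12542 = 23034$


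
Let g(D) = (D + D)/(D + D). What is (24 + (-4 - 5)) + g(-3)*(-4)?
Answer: 11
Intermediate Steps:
g(D) = 1 (g(D) = (2*D)/((2*D)) = (2*D)*(1/(2*D)) = 1)
(24 + (-4 - 5)) + g(-3)*(-4) = (24 + (-4 - 5)) + 1*(-4) = (24 - 9) - 4 = 15 - 4 = 11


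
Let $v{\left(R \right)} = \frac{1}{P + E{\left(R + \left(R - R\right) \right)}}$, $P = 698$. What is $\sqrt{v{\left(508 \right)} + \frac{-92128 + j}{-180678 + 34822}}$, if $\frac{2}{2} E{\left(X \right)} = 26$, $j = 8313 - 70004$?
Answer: $\frac{\sqrt{11499524609797}}{3299992} \approx 1.0276$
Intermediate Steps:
$j = -61691$ ($j = 8313 - 70004 = -61691$)
$E{\left(X \right)} = 26$
$v{\left(R \right)} = \frac{1}{724}$ ($v{\left(R \right)} = \frac{1}{698 + 26} = \frac{1}{724}$)
$\sqrt{v{\left(508 \right)} + \frac{-92128 + j}{-180678 + 34822}} = \sqrt{\frac{1}{724} + \frac{-92128 - 61691}{-180678 + 34822}} = \sqrt{\frac{1}{724} - \frac{153819}{-145856}} = \sqrt{\frac{1}{724} - - \frac{153819}{145856}} = \sqrt{\frac{1}{724} + \frac{153819}{145856}} = \sqrt{\frac{27877703}{26399936}} = \frac{\sqrt{11499524609797}}{3299992}$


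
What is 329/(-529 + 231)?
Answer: -329/298 ≈ -1.1040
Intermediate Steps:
329/(-529 + 231) = 329/(-298) = 329*(-1/298) = -329/298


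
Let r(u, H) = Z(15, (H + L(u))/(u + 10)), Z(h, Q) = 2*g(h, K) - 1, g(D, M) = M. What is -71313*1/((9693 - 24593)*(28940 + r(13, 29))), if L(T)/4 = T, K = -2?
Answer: 23771/143710500 ≈ 0.00016541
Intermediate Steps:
L(T) = 4*T
Z(h, Q) = -5 (Z(h, Q) = 2*(-2) - 1 = -4 - 1 = -5)
r(u, H) = -5
-71313*1/((9693 - 24593)*(28940 + r(13, 29))) = -71313*1/((9693 - 24593)*(28940 - 5)) = -71313/(28935*(-14900)) = -71313/(-431131500) = -71313*(-1/431131500) = 23771/143710500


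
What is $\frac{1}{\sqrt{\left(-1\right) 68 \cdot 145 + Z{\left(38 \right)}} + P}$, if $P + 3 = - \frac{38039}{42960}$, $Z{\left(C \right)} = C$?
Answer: $- \frac{7170840240}{18154967987761} - \frac{1845561600 i \sqrt{9822}}{18154967987761} \approx -0.00039498 - 0.010075 i$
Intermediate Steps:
$P = - \frac{166919}{42960}$ ($P = -3 - \frac{38039}{42960} = - \frac{166919}{42960} \approx -3.8855$)
$\frac{1}{\sqrt{\left(-1\right) 68 \cdot 145 + Z{\left(38 \right)}} + P} = \frac{1}{\sqrt{\left(-1\right) 68 \cdot 145 + 38} - \frac{166919}{42960}} = \frac{1}{\sqrt{\left(-68\right) 145 + 38} - \frac{166919}{42960}} = \frac{1}{\sqrt{-9860 + 38} - \frac{166919}{42960}} = \frac{1}{\sqrt{-9822} - \frac{166919}{42960}} = \frac{1}{i \sqrt{9822} - \frac{166919}{42960}} = \frac{1}{- \frac{166919}{42960} + i \sqrt{9822}}$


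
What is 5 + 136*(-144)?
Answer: -19579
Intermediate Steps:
5 + 136*(-144) = 5 - 19584 = -19579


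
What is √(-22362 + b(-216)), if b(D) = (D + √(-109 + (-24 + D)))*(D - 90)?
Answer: √(43734 - 306*I*√349) ≈ 209.57 - 13.639*I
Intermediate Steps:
b(D) = (-90 + D)*(D + √(-133 + D)) (b(D) = (D + √(-133 + D))*(-90 + D) = (-90 + D)*(D + √(-133 + D)))
√(-22362 + b(-216)) = √(-22362 + ((-216)² - 90*(-216) - 90*√(-133 - 216) - 216*√(-133 - 216))) = √(-22362 + (46656 + 19440 - 90*I*√349 - 216*I*√349)) = √(-22362 + (66096 - 306*I*√349)) = √(43734 - 306*I*√349)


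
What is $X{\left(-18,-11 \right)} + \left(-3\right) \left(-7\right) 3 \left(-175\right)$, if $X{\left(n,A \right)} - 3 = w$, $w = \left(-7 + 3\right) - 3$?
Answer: $-11029$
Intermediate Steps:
$w = -7$ ($w = -4 - 3 = -7$)
$X{\left(n,A \right)} = -4$ ($X{\left(n,A \right)} = 3 - 7 = -4$)
$X{\left(-18,-11 \right)} + \left(-3\right) \left(-7\right) 3 \left(-175\right) = -4 + \left(-3\right) \left(-7\right) 3 \left(-175\right) = -4 + 21 \cdot 3 \left(-175\right) = -4 + 63 \left(-175\right) = -4 - 11025 = -11029$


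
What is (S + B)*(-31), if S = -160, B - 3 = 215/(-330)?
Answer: 322555/66 ≈ 4887.2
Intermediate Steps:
B = 155/66 (B = 3 + 215/(-330) = 3 + 215*(-1/330) = 3 - 43/66 = 155/66 ≈ 2.3485)
(S + B)*(-31) = (-160 + 155/66)*(-31) = -10405/66*(-31) = 322555/66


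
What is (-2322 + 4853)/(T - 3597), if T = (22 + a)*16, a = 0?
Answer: -2531/3245 ≈ -0.77997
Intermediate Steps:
T = 352 (T = (22 + 0)*16 = 22*16 = 352)
(-2322 + 4853)/(T - 3597) = (-2322 + 4853)/(352 - 3597) = 2531/(-3245) = 2531*(-1/3245) = -2531/3245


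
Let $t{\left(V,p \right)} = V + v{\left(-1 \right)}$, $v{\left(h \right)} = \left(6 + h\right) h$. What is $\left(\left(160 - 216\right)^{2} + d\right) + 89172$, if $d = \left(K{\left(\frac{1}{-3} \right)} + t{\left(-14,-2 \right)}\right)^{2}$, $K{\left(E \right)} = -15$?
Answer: $93464$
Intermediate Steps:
$v{\left(h \right)} = h \left(6 + h\right)$
$t{\left(V,p \right)} = -5 + V$ ($t{\left(V,p \right)} = V - \left(6 - 1\right) = V - 5 = -5 + V$)
$d = 1156$ ($d = \left(-15 - 19\right)^{2} = \left(-34\right)^{2} = 1156$)
$\left(\left(160 - 216\right)^{2} + d\right) + 89172 = \left(\left(160 - 216\right)^{2} + 1156\right) + 89172 = \left(\left(-56\right)^{2} + 1156\right) + 89172 = \left(3136 + 1156\right) + 89172 = 4292 + 89172 = 93464$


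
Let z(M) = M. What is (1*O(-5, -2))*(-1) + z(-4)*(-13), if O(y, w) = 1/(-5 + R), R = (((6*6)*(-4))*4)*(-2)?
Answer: 59643/1147 ≈ 51.999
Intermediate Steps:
R = 1152 (R = ((36*(-4))*4)*(-2) = -144*4*(-2) = -576*(-2) = 1152)
O(y, w) = 1/1147 (O(y, w) = 1/(-5 + 1152) = 1/1147)
(1*O(-5, -2))*(-1) + z(-4)*(-13) = (1*(1/1147))*(-1) - 4*(-13) = (1/1147)*(-1) + 52 = -1/1147 + 52 = 59643/1147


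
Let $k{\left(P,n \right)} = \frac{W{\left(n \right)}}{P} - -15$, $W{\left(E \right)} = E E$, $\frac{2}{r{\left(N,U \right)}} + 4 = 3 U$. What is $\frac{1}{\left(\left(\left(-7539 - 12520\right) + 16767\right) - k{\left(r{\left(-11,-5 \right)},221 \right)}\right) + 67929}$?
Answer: $\frac{2}{1057223} \approx 1.8917 \cdot 10^{-6}$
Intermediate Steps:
$r{\left(N,U \right)} = \frac{2}{-4 + 3 U}$
$W{\left(E \right)} = E^{2}$
$k{\left(P,n \right)} = 15 + \frac{n^{2}}{P}$ ($k{\left(P,n \right)} = \frac{n^{2}}{P} - -15 = \frac{n^{2}}{P} + 15 = 15 + \frac{n^{2}}{P}$)
$\frac{1}{\left(\left(\left(-7539 - 12520\right) + 16767\right) - k{\left(r{\left(-11,-5 \right)},221 \right)}\right) + 67929} = \frac{1}{\left(\left(\left(-7539 - 12520\right) + 16767\right) - \left(15 + \frac{221^{2}}{2 \frac{1}{-4 + 3 \left(-5\right)}}\right)\right) + 67929} = \frac{1}{\left(\left(\left(-7539 - 12520\right) + 16767\right) - \left(15 + \frac{1}{2 \frac{1}{-4 - 15}} \cdot 48841\right)\right) + 67929} = \frac{1}{\left(\left(-20059 + 16767\right) - \left(15 + \frac{1}{2 \frac{1}{-19}} \cdot 48841\right)\right) + 67929} = \frac{1}{\left(-3292 - \left(15 + \frac{1}{2 \left(- \frac{1}{19}\right)} 48841\right)\right) + 67929} = \frac{1}{\left(-3292 - \left(15 + \frac{1}{- \frac{2}{19}} \cdot 48841\right)\right) + 67929} = \frac{1}{\left(-3292 - \left(15 - \frac{927979}{2}\right)\right) + 67929} = \frac{1}{\left(-3292 - - \frac{927949}{2}\right) + 67929} = \frac{1}{\left(-3292 + \frac{927949}{2}\right) + 67929} = \frac{1}{\frac{921365}{2} + 67929} = \frac{1}{\frac{1057223}{2}} = \frac{2}{1057223}$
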